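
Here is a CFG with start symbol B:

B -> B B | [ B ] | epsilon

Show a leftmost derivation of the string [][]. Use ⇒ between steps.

B ⇒ BB   [B -> B B]
BB ⇒ BBB   [B -> B B]
BBB ⇒ [B]BB   [B -> [ B ]]
[B]BB ⇒ []BB   [B -> epsilon]
[]BB ⇒ [][B]B   [B -> [ B ]]
[][B]B ⇒ [][]B   [B -> epsilon]
[][]B ⇒ [][]   [B -> epsilon]

B⇒BB⇒BBB⇒[B]BB⇒[]BB⇒[][B]B⇒[][]B⇒[][]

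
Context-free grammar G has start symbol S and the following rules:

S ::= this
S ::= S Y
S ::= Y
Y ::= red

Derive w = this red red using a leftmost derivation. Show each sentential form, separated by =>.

S => S Y => S Y Y => this Y Y => this red Y => this red red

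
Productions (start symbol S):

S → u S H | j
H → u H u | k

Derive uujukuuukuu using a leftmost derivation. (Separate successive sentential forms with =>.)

S => uSH => uuSHH => uujHH => uujuHuH => uujukuH => uujukuuHu => uujukuuuHuu => uujukuuukuu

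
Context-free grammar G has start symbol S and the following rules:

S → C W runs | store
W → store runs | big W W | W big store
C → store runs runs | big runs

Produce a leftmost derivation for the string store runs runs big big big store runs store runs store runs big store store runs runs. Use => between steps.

S => C W runs => store runs runs W runs => store runs runs big W W runs => store runs runs big W big store W runs => store runs runs big big W W big store W runs => store runs runs big big big W W W big store W runs => store runs runs big big big store runs W W big store W runs => store runs runs big big big store runs store runs W big store W runs => store runs runs big big big store runs store runs store runs big store W runs => store runs runs big big big store runs store runs store runs big store store runs runs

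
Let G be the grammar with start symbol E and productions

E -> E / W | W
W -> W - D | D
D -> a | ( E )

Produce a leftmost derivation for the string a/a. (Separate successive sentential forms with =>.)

E => E/W   [E -> E / W]
E/W => W/W   [E -> W]
W/W => D/W   [W -> D]
D/W => a/W   [D -> a]
a/W => a/D   [W -> D]
a/D => a/a   [D -> a]

E=>E/W=>W/W=>D/W=>a/W=>a/D=>a/a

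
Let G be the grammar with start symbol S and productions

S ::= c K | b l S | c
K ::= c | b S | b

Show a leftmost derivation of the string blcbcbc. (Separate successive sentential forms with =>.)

S=>blS=>blcK=>blcbS=>blcbcK=>blcbcbS=>blcbcbc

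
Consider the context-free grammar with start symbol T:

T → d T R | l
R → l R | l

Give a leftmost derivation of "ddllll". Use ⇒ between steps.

T ⇒ dTR ⇒ ddTRR ⇒ ddlRR ⇒ ddllR ⇒ ddlllR ⇒ ddllll

T ⇒ dTR   [T → d T R]
dTR ⇒ ddTRR   [T → d T R]
ddTRR ⇒ ddlRR   [T → l]
ddlRR ⇒ ddllR   [R → l]
ddllR ⇒ ddlllR   [R → l R]
ddlllR ⇒ ddllll   [R → l]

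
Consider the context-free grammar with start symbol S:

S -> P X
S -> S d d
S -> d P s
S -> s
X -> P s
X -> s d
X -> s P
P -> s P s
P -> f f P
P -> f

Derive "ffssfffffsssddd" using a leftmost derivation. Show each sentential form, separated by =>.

S => Sdd   [S -> S d d]
Sdd => PXdd   [S -> P X]
PXdd => ffPXdd   [P -> f f P]
ffPXdd => ffsPsXdd   [P -> s P s]
ffsPsXdd => ffssPssXdd   [P -> s P s]
ffssPssXdd => ffssffPssXdd   [P -> f f P]
ffssffPssXdd => ffssffffPssXdd   [P -> f f P]
ffssffffPssXdd => ffssfffffssXdd   [P -> f]
ffssfffffssXdd => ffssfffffsssddd   [X -> s d]

S=>Sdd=>PXdd=>ffPXdd=>ffsPsXdd=>ffssPssXdd=>ffssffPssXdd=>ffssffffPssXdd=>ffssfffffssXdd=>ffssfffffsssddd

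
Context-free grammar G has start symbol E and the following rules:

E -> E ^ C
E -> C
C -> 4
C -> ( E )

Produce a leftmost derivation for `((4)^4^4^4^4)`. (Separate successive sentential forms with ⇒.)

E ⇒ C ⇒ (E) ⇒ (E^C) ⇒ (E^C^C) ⇒ (E^C^C^C) ⇒ (E^C^C^C^C) ⇒ (C^C^C^C^C) ⇒ ((E)^C^C^C^C) ⇒ ((C)^C^C^C^C) ⇒ ((4)^C^C^C^C) ⇒ ((4)^4^C^C^C) ⇒ ((4)^4^4^C^C) ⇒ ((4)^4^4^4^C) ⇒ ((4)^4^4^4^4)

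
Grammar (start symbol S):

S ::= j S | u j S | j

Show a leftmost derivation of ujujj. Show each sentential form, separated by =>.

S => ujS => ujujS => ujujj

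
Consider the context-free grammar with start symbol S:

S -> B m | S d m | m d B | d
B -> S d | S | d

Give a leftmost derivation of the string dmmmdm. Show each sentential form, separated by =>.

S => Sdm => Bmdm => Smdm => Bmmdm => Smmdm => Bmmmdm => dmmmdm

S => Sdm   [S -> S d m]
Sdm => Bmdm   [S -> B m]
Bmdm => Smdm   [B -> S]
Smdm => Bmmdm   [S -> B m]
Bmmdm => Smmdm   [B -> S]
Smmdm => Bmmmdm   [S -> B m]
Bmmmdm => dmmmdm   [B -> d]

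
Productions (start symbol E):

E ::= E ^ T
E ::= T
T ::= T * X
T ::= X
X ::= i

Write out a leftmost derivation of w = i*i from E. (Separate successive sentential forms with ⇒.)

E ⇒ T ⇒ T*X ⇒ X*X ⇒ i*X ⇒ i*i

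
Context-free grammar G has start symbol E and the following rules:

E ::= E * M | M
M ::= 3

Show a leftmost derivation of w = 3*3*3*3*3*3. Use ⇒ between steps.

E ⇒ E*M   [E ::= E * M]
E*M ⇒ E*M*M   [E ::= E * M]
E*M*M ⇒ E*M*M*M   [E ::= E * M]
E*M*M*M ⇒ E*M*M*M*M   [E ::= E * M]
E*M*M*M*M ⇒ E*M*M*M*M*M   [E ::= E * M]
E*M*M*M*M*M ⇒ M*M*M*M*M*M   [E ::= M]
M*M*M*M*M*M ⇒ 3*M*M*M*M*M   [M ::= 3]
3*M*M*M*M*M ⇒ 3*3*M*M*M*M   [M ::= 3]
3*3*M*M*M*M ⇒ 3*3*3*M*M*M   [M ::= 3]
3*3*3*M*M*M ⇒ 3*3*3*3*M*M   [M ::= 3]
3*3*3*3*M*M ⇒ 3*3*3*3*3*M   [M ::= 3]
3*3*3*3*3*M ⇒ 3*3*3*3*3*3   [M ::= 3]

E ⇒ E*M ⇒ E*M*M ⇒ E*M*M*M ⇒ E*M*M*M*M ⇒ E*M*M*M*M*M ⇒ M*M*M*M*M*M ⇒ 3*M*M*M*M*M ⇒ 3*3*M*M*M*M ⇒ 3*3*3*M*M*M ⇒ 3*3*3*3*M*M ⇒ 3*3*3*3*3*M ⇒ 3*3*3*3*3*3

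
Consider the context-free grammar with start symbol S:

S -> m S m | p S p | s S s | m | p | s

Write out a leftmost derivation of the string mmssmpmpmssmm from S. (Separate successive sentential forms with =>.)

S=>mSm=>mmSmm=>mmsSsmm=>mmssSssmm=>mmssmSmssmm=>mmssmpSpmssmm=>mmssmpmpmssmm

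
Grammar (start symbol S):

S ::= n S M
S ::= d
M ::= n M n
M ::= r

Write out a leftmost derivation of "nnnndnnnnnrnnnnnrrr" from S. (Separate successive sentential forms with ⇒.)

S⇒nSM⇒nnSMM⇒nnnSMMM⇒nnnnSMMMM⇒nnnndMMMM⇒nnnndnMnMMM⇒nnnndnnMnnMMM⇒nnnndnnnMnnnMMM⇒nnnndnnnnMnnnnMMM⇒nnnndnnnnnMnnnnnMMM⇒nnnndnnnnnrnnnnnMMM⇒nnnndnnnnnrnnnnnrMM⇒nnnndnnnnnrnnnnnrrM⇒nnnndnnnnnrnnnnnrrr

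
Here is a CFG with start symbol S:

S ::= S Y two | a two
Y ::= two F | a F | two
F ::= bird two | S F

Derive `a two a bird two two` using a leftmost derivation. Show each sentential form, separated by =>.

S => S Y two   [S ::= S Y two]
S Y two => a two Y two   [S ::= a two]
a two Y two => a two a F two   [Y ::= a F]
a two a F two => a two a bird two two   [F ::= bird two]

S => S Y two => a two Y two => a two a F two => a two a bird two two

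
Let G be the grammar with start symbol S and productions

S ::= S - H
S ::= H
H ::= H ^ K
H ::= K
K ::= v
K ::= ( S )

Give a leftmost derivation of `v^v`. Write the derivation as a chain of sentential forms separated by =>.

S => H   [S ::= H]
H => H^K   [H ::= H ^ K]
H^K => K^K   [H ::= K]
K^K => v^K   [K ::= v]
v^K => v^v   [K ::= v]

S => H => H^K => K^K => v^K => v^v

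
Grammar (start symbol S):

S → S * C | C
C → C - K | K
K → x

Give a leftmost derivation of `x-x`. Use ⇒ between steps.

S⇒C⇒C-K⇒K-K⇒x-K⇒x-x

S ⇒ C   [S → C]
C ⇒ C-K   [C → C - K]
C-K ⇒ K-K   [C → K]
K-K ⇒ x-K   [K → x]
x-K ⇒ x-x   [K → x]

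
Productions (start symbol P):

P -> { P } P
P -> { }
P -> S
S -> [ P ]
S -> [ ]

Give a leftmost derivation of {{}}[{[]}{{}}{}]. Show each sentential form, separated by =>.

P => {P}P => {{}}P => {{}}S => {{}}[P] => {{}}[{P}P] => {{}}[{S}P] => {{}}[{[]}P] => {{}}[{[]}{P}P] => {{}}[{[]}{{}}P] => {{}}[{[]}{{}}{}]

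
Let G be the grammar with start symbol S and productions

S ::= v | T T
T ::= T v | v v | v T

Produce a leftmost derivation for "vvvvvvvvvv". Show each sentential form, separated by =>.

S => TT => vTT => vvvT => vvvvT => vvvvTv => vvvvTvv => vvvvvTvv => vvvvvTvvv => vvvvvvvvvv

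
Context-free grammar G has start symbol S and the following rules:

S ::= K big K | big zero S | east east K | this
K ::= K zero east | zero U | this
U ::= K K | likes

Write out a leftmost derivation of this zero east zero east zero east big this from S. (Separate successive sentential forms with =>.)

S => K big K   [S ::= K big K]
K big K => K zero east big K   [K ::= K zero east]
K zero east big K => K zero east zero east big K   [K ::= K zero east]
K zero east zero east big K => K zero east zero east zero east big K   [K ::= K zero east]
K zero east zero east zero east big K => this zero east zero east zero east big K   [K ::= this]
this zero east zero east zero east big K => this zero east zero east zero east big this   [K ::= this]

S => K big K => K zero east big K => K zero east zero east big K => K zero east zero east zero east big K => this zero east zero east zero east big K => this zero east zero east zero east big this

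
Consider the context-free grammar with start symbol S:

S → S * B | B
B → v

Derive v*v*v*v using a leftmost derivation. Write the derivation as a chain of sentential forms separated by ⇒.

S ⇒ S*B ⇒ S*B*B ⇒ S*B*B*B ⇒ B*B*B*B ⇒ v*B*B*B ⇒ v*v*B*B ⇒ v*v*v*B ⇒ v*v*v*v

S ⇒ S*B   [S → S * B]
S*B ⇒ S*B*B   [S → S * B]
S*B*B ⇒ S*B*B*B   [S → S * B]
S*B*B*B ⇒ B*B*B*B   [S → B]
B*B*B*B ⇒ v*B*B*B   [B → v]
v*B*B*B ⇒ v*v*B*B   [B → v]
v*v*B*B ⇒ v*v*v*B   [B → v]
v*v*v*B ⇒ v*v*v*v   [B → v]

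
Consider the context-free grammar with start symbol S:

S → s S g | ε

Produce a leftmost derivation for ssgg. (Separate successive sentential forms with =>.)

S => sSg   [S → s S g]
sSg => ssSgg   [S → s S g]
ssSgg => ssgg   [S → ε]

S => sSg => ssSgg => ssgg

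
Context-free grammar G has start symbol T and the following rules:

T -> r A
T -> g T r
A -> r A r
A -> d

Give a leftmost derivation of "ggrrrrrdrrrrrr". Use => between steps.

T => gTr   [T -> g T r]
gTr => ggTrr   [T -> g T r]
ggTrr => ggrArr   [T -> r A]
ggrArr => ggrrArrr   [A -> r A r]
ggrrArrr => ggrrrArrrr   [A -> r A r]
ggrrrArrrr => ggrrrrArrrrr   [A -> r A r]
ggrrrrArrrrr => ggrrrrrArrrrrr   [A -> r A r]
ggrrrrrArrrrrr => ggrrrrrdrrrrrr   [A -> d]

T=>gTr=>ggTrr=>ggrArr=>ggrrArrr=>ggrrrArrrr=>ggrrrrArrrrr=>ggrrrrrArrrrrr=>ggrrrrrdrrrrrr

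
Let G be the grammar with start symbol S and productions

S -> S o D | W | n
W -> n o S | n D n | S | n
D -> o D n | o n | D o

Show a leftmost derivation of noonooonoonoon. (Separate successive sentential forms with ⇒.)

S⇒SoD⇒SoDoD⇒SoDoDoD⇒SoDoDoDoD⇒noDoDoDoD⇒noDooDoDoD⇒noonooDoDoD⇒noonooonoDoD⇒noonooonoonoD⇒noonooonoonoon

S ⇒ SoD   [S -> S o D]
SoD ⇒ SoDoD   [S -> S o D]
SoDoD ⇒ SoDoDoD   [S -> S o D]
SoDoDoD ⇒ SoDoDoDoD   [S -> S o D]
SoDoDoDoD ⇒ noDoDoDoD   [S -> n]
noDoDoDoD ⇒ noDooDoDoD   [D -> D o]
noDooDoDoD ⇒ noonooDoDoD   [D -> o n]
noonooDoDoD ⇒ noonooonoDoD   [D -> o n]
noonooonoDoD ⇒ noonooonoonoD   [D -> o n]
noonooonoonoD ⇒ noonooonoonoon   [D -> o n]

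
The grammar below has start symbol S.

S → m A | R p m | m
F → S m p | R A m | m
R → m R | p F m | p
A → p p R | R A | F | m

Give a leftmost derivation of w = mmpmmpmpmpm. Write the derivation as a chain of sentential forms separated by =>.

S => mA   [S → m A]
mA => mRA   [A → R A]
mRA => mmRA   [R → m R]
mmRA => mmpFmA   [R → p F m]
mmpFmA => mmpSmpmA   [F → S m p]
mmpSmpmA => mmpmmpmA   [S → m]
mmpmmpmA => mmpmmpmRA   [A → R A]
mmpmmpmRA => mmpmmpmpA   [R → p]
mmpmmpmpA => mmpmmpmpRA   [A → R A]
mmpmmpmpRA => mmpmmpmpmRA   [R → m R]
mmpmmpmpmRA => mmpmmpmpmpA   [R → p]
mmpmmpmpmpA => mmpmmpmpmpm   [A → m]

S=>mA=>mRA=>mmRA=>mmpFmA=>mmpSmpmA=>mmpmmpmA=>mmpmmpmRA=>mmpmmpmpA=>mmpmmpmpRA=>mmpmmpmpmRA=>mmpmmpmpmpA=>mmpmmpmpmpm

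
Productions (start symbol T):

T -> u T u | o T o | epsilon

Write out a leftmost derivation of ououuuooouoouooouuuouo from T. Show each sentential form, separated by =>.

T=>oTo=>ouTuo=>ouoTouo=>ououTuouo=>ououuTuuouo=>ououuuTuuuouo=>ououuuoTouuuouo=>ououuuooToouuuouo=>ououuuoooTooouuuouo=>ououuuooouTuooouuuouo=>ououuuooouoTouooouuuouo=>ououuuooouoouooouuuouo

T => oTo   [T -> o T o]
oTo => ouTuo   [T -> u T u]
ouTuo => ouoTouo   [T -> o T o]
ouoTouo => ououTuouo   [T -> u T u]
ououTuouo => ououuTuuouo   [T -> u T u]
ououuTuuouo => ououuuTuuuouo   [T -> u T u]
ououuuTuuuouo => ououuuoTouuuouo   [T -> o T o]
ououuuoTouuuouo => ououuuooToouuuouo   [T -> o T o]
ououuuooToouuuouo => ououuuoooTooouuuouo   [T -> o T o]
ououuuoooTooouuuouo => ououuuooouTuooouuuouo   [T -> u T u]
ououuuooouTuooouuuouo => ououuuooouoTouooouuuouo   [T -> o T o]
ououuuooouoTouooouuuouo => ououuuooouoouooouuuouo   [T -> epsilon]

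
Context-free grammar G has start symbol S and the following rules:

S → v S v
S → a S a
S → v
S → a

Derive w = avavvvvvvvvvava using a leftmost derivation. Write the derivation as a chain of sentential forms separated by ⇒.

S⇒aSa⇒avSva⇒avaSava⇒avavSvava⇒avavvSvvava⇒avavvvSvvvava⇒avavvvvSvvvvava⇒avavvvvvvvvvava

S ⇒ aSa   [S → a S a]
aSa ⇒ avSva   [S → v S v]
avSva ⇒ avaSava   [S → a S a]
avaSava ⇒ avavSvava   [S → v S v]
avavSvava ⇒ avavvSvvava   [S → v S v]
avavvSvvava ⇒ avavvvSvvvava   [S → v S v]
avavvvSvvvava ⇒ avavvvvSvvvvava   [S → v S v]
avavvvvSvvvvava ⇒ avavvvvvvvvvava   [S → v]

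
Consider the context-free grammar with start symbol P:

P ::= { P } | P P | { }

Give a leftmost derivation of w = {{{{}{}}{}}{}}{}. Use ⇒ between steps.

P ⇒ PP ⇒ {P}P ⇒ {PP}P ⇒ {{P}P}P ⇒ {{PP}P}P ⇒ {{{P}P}P}P ⇒ {{{PP}P}P}P ⇒ {{{{}P}P}P}P ⇒ {{{{}{}}P}P}P ⇒ {{{{}{}}{}}P}P ⇒ {{{{}{}}{}}{}}P ⇒ {{{{}{}}{}}{}}{}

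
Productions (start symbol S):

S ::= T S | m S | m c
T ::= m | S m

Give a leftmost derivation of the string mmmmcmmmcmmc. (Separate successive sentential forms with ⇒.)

S ⇒ mS   [S ::= m S]
mS ⇒ mTS   [S ::= T S]
mTS ⇒ mmS   [T ::= m]
mmS ⇒ mmTS   [S ::= T S]
mmTS ⇒ mmSmS   [T ::= S m]
mmSmS ⇒ mmTSmS   [S ::= T S]
mmTSmS ⇒ mmmSmS   [T ::= m]
mmmSmS ⇒ mmmTSmS   [S ::= T S]
mmmTSmS ⇒ mmmSmSmS   [T ::= S m]
mmmSmSmS ⇒ mmmmcmSmS   [S ::= m c]
mmmmcmSmS ⇒ mmmmcmTSmS   [S ::= T S]
mmmmcmTSmS ⇒ mmmmcmmSmS   [T ::= m]
mmmmcmmSmS ⇒ mmmmcmmmcmS   [S ::= m c]
mmmmcmmmcmS ⇒ mmmmcmmmcmmc   [S ::= m c]

S⇒mS⇒mTS⇒mmS⇒mmTS⇒mmSmS⇒mmTSmS⇒mmmSmS⇒mmmTSmS⇒mmmSmSmS⇒mmmmcmSmS⇒mmmmcmTSmS⇒mmmmcmmSmS⇒mmmmcmmmcmS⇒mmmmcmmmcmmc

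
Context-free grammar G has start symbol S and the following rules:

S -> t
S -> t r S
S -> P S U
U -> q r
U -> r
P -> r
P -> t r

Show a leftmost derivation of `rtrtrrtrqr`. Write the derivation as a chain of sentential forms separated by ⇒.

S ⇒ PSU ⇒ rSU ⇒ rtrSU ⇒ rtrtrSU ⇒ rtrtrPSUU ⇒ rtrtrrSUU ⇒ rtrtrrtUU ⇒ rtrtrrtrU ⇒ rtrtrrtrqr

S ⇒ PSU   [S -> P S U]
PSU ⇒ rSU   [P -> r]
rSU ⇒ rtrSU   [S -> t r S]
rtrSU ⇒ rtrtrSU   [S -> t r S]
rtrtrSU ⇒ rtrtrPSUU   [S -> P S U]
rtrtrPSUU ⇒ rtrtrrSUU   [P -> r]
rtrtrrSUU ⇒ rtrtrrtUU   [S -> t]
rtrtrrtUU ⇒ rtrtrrtrU   [U -> r]
rtrtrrtrU ⇒ rtrtrrtrqr   [U -> q r]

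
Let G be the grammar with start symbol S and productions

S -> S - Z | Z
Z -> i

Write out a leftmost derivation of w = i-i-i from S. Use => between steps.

S => S-Z   [S -> S - Z]
S-Z => S-Z-Z   [S -> S - Z]
S-Z-Z => Z-Z-Z   [S -> Z]
Z-Z-Z => i-Z-Z   [Z -> i]
i-Z-Z => i-i-Z   [Z -> i]
i-i-Z => i-i-i   [Z -> i]

S => S-Z => S-Z-Z => Z-Z-Z => i-Z-Z => i-i-Z => i-i-i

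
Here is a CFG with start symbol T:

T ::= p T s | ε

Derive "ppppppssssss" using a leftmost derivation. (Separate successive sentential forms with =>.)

T => pTs   [T ::= p T s]
pTs => ppTss   [T ::= p T s]
ppTss => pppTsss   [T ::= p T s]
pppTsss => ppppTssss   [T ::= p T s]
ppppTssss => pppppTsssss   [T ::= p T s]
pppppTsssss => ppppppTssssss   [T ::= p T s]
ppppppTssssss => ppppppssssss   [T ::= ε]

T => pTs => ppTss => pppTsss => ppppTssss => pppppTsssss => ppppppTssssss => ppppppssssss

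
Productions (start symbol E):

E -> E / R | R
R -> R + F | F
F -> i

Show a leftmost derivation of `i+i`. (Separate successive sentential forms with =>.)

E => R => R+F => F+F => i+F => i+i

E => R   [E -> R]
R => R+F   [R -> R + F]
R+F => F+F   [R -> F]
F+F => i+F   [F -> i]
i+F => i+i   [F -> i]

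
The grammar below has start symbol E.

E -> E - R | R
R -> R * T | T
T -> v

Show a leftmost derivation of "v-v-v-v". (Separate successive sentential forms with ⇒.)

E ⇒ E-R ⇒ E-R-R ⇒ E-R-R-R ⇒ R-R-R-R ⇒ T-R-R-R ⇒ v-R-R-R ⇒ v-T-R-R ⇒ v-v-R-R ⇒ v-v-T-R ⇒ v-v-v-R ⇒ v-v-v-T ⇒ v-v-v-v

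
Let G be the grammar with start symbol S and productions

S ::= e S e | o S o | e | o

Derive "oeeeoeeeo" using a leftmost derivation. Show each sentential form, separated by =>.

S => oSo   [S ::= o S o]
oSo => oeSeo   [S ::= e S e]
oeSeo => oeeSeeo   [S ::= e S e]
oeeSeeo => oeeeSeeeo   [S ::= e S e]
oeeeSeeeo => oeeeoeeeo   [S ::= o]

S => oSo => oeSeo => oeeSeeo => oeeeSeeeo => oeeeoeeeo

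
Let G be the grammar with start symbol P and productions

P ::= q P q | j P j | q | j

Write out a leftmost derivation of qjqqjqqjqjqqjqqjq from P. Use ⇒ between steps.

P ⇒ qPq ⇒ qjPjq ⇒ qjqPqjq ⇒ qjqqPqqjq ⇒ qjqqjPjqqjq ⇒ qjqqjqPqjqqjq ⇒ qjqqjqqPqqjqqjq ⇒ qjqqjqqjPjqqjqqjq ⇒ qjqqjqqjqjqqjqqjq

P ⇒ qPq   [P ::= q P q]
qPq ⇒ qjPjq   [P ::= j P j]
qjPjq ⇒ qjqPqjq   [P ::= q P q]
qjqPqjq ⇒ qjqqPqqjq   [P ::= q P q]
qjqqPqqjq ⇒ qjqqjPjqqjq   [P ::= j P j]
qjqqjPjqqjq ⇒ qjqqjqPqjqqjq   [P ::= q P q]
qjqqjqPqjqqjq ⇒ qjqqjqqPqqjqqjq   [P ::= q P q]
qjqqjqqPqqjqqjq ⇒ qjqqjqqjPjqqjqqjq   [P ::= j P j]
qjqqjqqjPjqqjqqjq ⇒ qjqqjqqjqjqqjqqjq   [P ::= q]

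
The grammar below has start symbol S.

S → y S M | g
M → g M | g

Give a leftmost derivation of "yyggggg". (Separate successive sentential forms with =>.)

S => ySM => yySMM => yygMM => yyggM => yygggM => yyggggM => yyggggg

S => ySM   [S → y S M]
ySM => yySMM   [S → y S M]
yySMM => yygMM   [S → g]
yygMM => yyggM   [M → g]
yyggM => yygggM   [M → g M]
yygggM => yyggggM   [M → g M]
yyggggM => yyggggg   [M → g]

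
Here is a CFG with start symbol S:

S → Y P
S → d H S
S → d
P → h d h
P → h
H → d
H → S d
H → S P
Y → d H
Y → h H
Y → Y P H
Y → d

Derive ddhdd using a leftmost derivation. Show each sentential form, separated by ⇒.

S ⇒ dHS ⇒ dSdS ⇒ dYPdS ⇒ ddPdS ⇒ ddhdS ⇒ ddhdd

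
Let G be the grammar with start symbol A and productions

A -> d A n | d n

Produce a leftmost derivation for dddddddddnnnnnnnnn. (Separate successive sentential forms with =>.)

A => dAn => ddAnn => dddAnnn => ddddAnnnn => dddddAnnnnn => ddddddAnnnnnn => dddddddAnnnnnnn => ddddddddAnnnnnnnn => dddddddddnnnnnnnnn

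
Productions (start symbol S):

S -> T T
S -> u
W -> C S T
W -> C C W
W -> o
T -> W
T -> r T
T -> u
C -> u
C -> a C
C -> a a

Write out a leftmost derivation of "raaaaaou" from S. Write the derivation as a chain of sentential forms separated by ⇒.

S⇒TT⇒rTT⇒rWT⇒rCCWT⇒raCCWT⇒raaaCWT⇒raaaaaWT⇒raaaaaoT⇒raaaaaou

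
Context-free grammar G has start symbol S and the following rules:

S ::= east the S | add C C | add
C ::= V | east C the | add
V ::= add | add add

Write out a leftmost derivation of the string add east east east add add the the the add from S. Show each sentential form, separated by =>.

S => add C C => add east C the C => add east east C the the C => add east east east C the the the C => add east east east V the the the C => add east east east add add the the the C => add east east east add add the the the V => add east east east add add the the the add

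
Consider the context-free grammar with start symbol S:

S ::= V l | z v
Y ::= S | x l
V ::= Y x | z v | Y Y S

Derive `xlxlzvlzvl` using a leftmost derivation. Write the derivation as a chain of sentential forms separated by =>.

S => Vl => YYSl => SYSl => VlYSl => YxlYSl => xlxlYSl => xlxlSSl => xlxlVlSl => xlxlzvlSl => xlxlzvlzvl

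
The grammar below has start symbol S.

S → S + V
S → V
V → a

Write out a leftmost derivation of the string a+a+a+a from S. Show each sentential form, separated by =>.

S => S+V => S+V+V => S+V+V+V => V+V+V+V => a+V+V+V => a+a+V+V => a+a+a+V => a+a+a+a

S => S+V   [S → S + V]
S+V => S+V+V   [S → S + V]
S+V+V => S+V+V+V   [S → S + V]
S+V+V+V => V+V+V+V   [S → V]
V+V+V+V => a+V+V+V   [V → a]
a+V+V+V => a+a+V+V   [V → a]
a+a+V+V => a+a+a+V   [V → a]
a+a+a+V => a+a+a+a   [V → a]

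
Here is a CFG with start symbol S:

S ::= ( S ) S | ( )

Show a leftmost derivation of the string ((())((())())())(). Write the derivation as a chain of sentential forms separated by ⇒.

S⇒(S)S⇒((S)S)S⇒((())S)S⇒((())(S)S)S⇒((())((S)S)S)S⇒((())((())S)S)S⇒((())((())())S)S⇒((())((())())())S⇒((())((())())())()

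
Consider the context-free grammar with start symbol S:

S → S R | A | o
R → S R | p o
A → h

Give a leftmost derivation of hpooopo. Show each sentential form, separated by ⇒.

S ⇒ SR ⇒ SRR ⇒ ARR ⇒ hRR ⇒ hpoR ⇒ hpoSR ⇒ hpooR ⇒ hpooSR ⇒ hpoooR ⇒ hpooopo

S ⇒ SR   [S → S R]
SR ⇒ SRR   [S → S R]
SRR ⇒ ARR   [S → A]
ARR ⇒ hRR   [A → h]
hRR ⇒ hpoR   [R → p o]
hpoR ⇒ hpoSR   [R → S R]
hpoSR ⇒ hpooR   [S → o]
hpooR ⇒ hpooSR   [R → S R]
hpooSR ⇒ hpoooR   [S → o]
hpoooR ⇒ hpooopo   [R → p o]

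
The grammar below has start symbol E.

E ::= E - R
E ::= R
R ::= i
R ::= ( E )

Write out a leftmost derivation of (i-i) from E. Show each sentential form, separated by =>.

E => R   [E ::= R]
R => (E)   [R ::= ( E )]
(E) => (E-R)   [E ::= E - R]
(E-R) => (R-R)   [E ::= R]
(R-R) => (i-R)   [R ::= i]
(i-R) => (i-i)   [R ::= i]

E => R => (E) => (E-R) => (R-R) => (i-R) => (i-i)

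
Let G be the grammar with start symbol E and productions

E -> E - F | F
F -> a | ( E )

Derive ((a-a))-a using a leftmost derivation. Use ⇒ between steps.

E ⇒ E-F   [E -> E - F]
E-F ⇒ F-F   [E -> F]
F-F ⇒ (E)-F   [F -> ( E )]
(E)-F ⇒ (F)-F   [E -> F]
(F)-F ⇒ ((E))-F   [F -> ( E )]
((E))-F ⇒ ((E-F))-F   [E -> E - F]
((E-F))-F ⇒ ((F-F))-F   [E -> F]
((F-F))-F ⇒ ((a-F))-F   [F -> a]
((a-F))-F ⇒ ((a-a))-F   [F -> a]
((a-a))-F ⇒ ((a-a))-a   [F -> a]

E ⇒ E-F ⇒ F-F ⇒ (E)-F ⇒ (F)-F ⇒ ((E))-F ⇒ ((E-F))-F ⇒ ((F-F))-F ⇒ ((a-F))-F ⇒ ((a-a))-F ⇒ ((a-a))-a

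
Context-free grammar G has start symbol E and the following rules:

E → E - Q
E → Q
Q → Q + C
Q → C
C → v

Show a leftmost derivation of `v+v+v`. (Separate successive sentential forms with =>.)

E => Q   [E → Q]
Q => Q+C   [Q → Q + C]
Q+C => Q+C+C   [Q → Q + C]
Q+C+C => C+C+C   [Q → C]
C+C+C => v+C+C   [C → v]
v+C+C => v+v+C   [C → v]
v+v+C => v+v+v   [C → v]

E=>Q=>Q+C=>Q+C+C=>C+C+C=>v+C+C=>v+v+C=>v+v+v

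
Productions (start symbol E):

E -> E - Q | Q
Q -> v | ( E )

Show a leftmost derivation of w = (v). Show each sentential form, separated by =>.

E => Q   [E -> Q]
Q => (E)   [Q -> ( E )]
(E) => (Q)   [E -> Q]
(Q) => (v)   [Q -> v]

E=>Q=>(E)=>(Q)=>(v)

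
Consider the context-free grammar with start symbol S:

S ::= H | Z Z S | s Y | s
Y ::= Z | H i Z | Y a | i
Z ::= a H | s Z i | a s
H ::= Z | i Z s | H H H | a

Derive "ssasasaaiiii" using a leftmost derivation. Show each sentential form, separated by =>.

S => H => Z => sZi => ssZii => ssaHii => ssaZii => ssasZiii => ssasaHiii => ssasaZiii => ssasasZiiii => ssasasaHiiii => ssasasaaiiii

S => H   [S ::= H]
H => Z   [H ::= Z]
Z => sZi   [Z ::= s Z i]
sZi => ssZii   [Z ::= s Z i]
ssZii => ssaHii   [Z ::= a H]
ssaHii => ssaZii   [H ::= Z]
ssaZii => ssasZiii   [Z ::= s Z i]
ssasZiii => ssasaHiii   [Z ::= a H]
ssasaHiii => ssasaZiii   [H ::= Z]
ssasaZiii => ssasasZiiii   [Z ::= s Z i]
ssasasZiiii => ssasasaHiiii   [Z ::= a H]
ssasasaHiiii => ssasasaaiiii   [H ::= a]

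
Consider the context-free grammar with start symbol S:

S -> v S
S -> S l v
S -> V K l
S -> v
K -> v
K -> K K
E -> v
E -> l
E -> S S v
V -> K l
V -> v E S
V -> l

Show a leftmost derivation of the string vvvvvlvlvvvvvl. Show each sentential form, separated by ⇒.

S ⇒ vS ⇒ vVKl ⇒ vvESKl ⇒ vvSSvSKl ⇒ vvSlvSvSKl ⇒ vvvSlvSvSKl ⇒ vvvSlvlvSvSKl ⇒ vvvvSlvlvSvSKl ⇒ vvvvvlvlvSvSKl ⇒ vvvvvlvlvvvSKl ⇒ vvvvvlvlvvvvKl ⇒ vvvvvlvlvvvvvl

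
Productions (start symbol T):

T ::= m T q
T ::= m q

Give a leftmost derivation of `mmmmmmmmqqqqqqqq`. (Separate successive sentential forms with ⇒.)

T ⇒ mTq ⇒ mmTqq ⇒ mmmTqqq ⇒ mmmmTqqqq ⇒ mmmmmTqqqqq ⇒ mmmmmmTqqqqqq ⇒ mmmmmmmTqqqqqqq ⇒ mmmmmmmmqqqqqqqq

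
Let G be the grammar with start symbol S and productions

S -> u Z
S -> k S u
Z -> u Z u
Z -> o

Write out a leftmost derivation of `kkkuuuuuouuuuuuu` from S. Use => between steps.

S => kSu => kkSuu => kkkSuuu => kkkuZuuu => kkkuuZuuuu => kkkuuuZuuuuu => kkkuuuuZuuuuuu => kkkuuuuuZuuuuuuu => kkkuuuuuouuuuuuu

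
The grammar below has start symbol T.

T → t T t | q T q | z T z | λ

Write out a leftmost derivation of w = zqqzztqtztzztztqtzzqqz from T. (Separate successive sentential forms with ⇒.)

T ⇒ zTz   [T → z T z]
zTz ⇒ zqTqz   [T → q T q]
zqTqz ⇒ zqqTqqz   [T → q T q]
zqqTqqz ⇒ zqqzTzqqz   [T → z T z]
zqqzTzqqz ⇒ zqqzzTzzqqz   [T → z T z]
zqqzzTzzqqz ⇒ zqqzztTtzzqqz   [T → t T t]
zqqzztTtzzqqz ⇒ zqqzztqTqtzzqqz   [T → q T q]
zqqzztqTqtzzqqz ⇒ zqqzztqtTtqtzzqqz   [T → t T t]
zqqzztqtTtqtzzqqz ⇒ zqqzztqtzTztqtzzqqz   [T → z T z]
zqqzztqtzTztqtzzqqz ⇒ zqqzztqtztTtztqtzzqqz   [T → t T t]
zqqzztqtztTtztqtzzqqz ⇒ zqqzztqtztzTztztqtzzqqz   [T → z T z]
zqqzztqtztzTztztqtzzqqz ⇒ zqqzztqtztzztztqtzzqqz   [T → λ]

T⇒zTz⇒zqTqz⇒zqqTqqz⇒zqqzTzqqz⇒zqqzzTzzqqz⇒zqqzztTtzzqqz⇒zqqzztqTqtzzqqz⇒zqqzztqtTtqtzzqqz⇒zqqzztqtzTztqtzzqqz⇒zqqzztqtztTtztqtzzqqz⇒zqqzztqtztzTztztqtzzqqz⇒zqqzztqtztzztztqtzzqqz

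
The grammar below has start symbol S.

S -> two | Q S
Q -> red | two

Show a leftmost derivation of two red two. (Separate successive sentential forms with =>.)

S => Q S   [S -> Q S]
Q S => two S   [Q -> two]
two S => two Q S   [S -> Q S]
two Q S => two red S   [Q -> red]
two red S => two red two   [S -> two]

S => Q S => two S => two Q S => two red S => two red two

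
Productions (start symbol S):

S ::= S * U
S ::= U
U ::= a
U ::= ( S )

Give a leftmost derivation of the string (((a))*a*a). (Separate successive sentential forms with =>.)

S => U => (S) => (S*U) => (S*U*U) => (U*U*U) => ((S)*U*U) => ((U)*U*U) => (((S))*U*U) => (((U))*U*U) => (((a))*U*U) => (((a))*a*U) => (((a))*a*a)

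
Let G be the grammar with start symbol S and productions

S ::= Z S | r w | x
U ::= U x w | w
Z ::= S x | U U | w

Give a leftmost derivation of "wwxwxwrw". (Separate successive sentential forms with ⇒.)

S ⇒ ZS ⇒ UUS ⇒ wUS ⇒ wUxwS ⇒ wUxwxwS ⇒ wwxwxwS ⇒ wwxwxwrw

S ⇒ ZS   [S ::= Z S]
ZS ⇒ UUS   [Z ::= U U]
UUS ⇒ wUS   [U ::= w]
wUS ⇒ wUxwS   [U ::= U x w]
wUxwS ⇒ wUxwxwS   [U ::= U x w]
wUxwxwS ⇒ wwxwxwS   [U ::= w]
wwxwxwS ⇒ wwxwxwrw   [S ::= r w]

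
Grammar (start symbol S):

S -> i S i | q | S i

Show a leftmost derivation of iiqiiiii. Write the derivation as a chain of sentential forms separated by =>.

S => iSi => iiSii => iiSiii => iiSiiii => iiSiiiii => iiqiiiii

S => iSi   [S -> i S i]
iSi => iiSii   [S -> i S i]
iiSii => iiSiii   [S -> S i]
iiSiii => iiSiiii   [S -> S i]
iiSiiii => iiSiiiii   [S -> S i]
iiSiiiii => iiqiiiii   [S -> q]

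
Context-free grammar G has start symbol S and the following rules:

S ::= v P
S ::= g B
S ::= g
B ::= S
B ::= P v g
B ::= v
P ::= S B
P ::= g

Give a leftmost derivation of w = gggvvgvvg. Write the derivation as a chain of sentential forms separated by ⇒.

S ⇒ gB   [S ::= g B]
gB ⇒ gPvg   [B ::= P v g]
gPvg ⇒ gSBvg   [P ::= S B]
gSBvg ⇒ ggBBvg   [S ::= g B]
ggBBvg ⇒ ggPvgBvg   [B ::= P v g]
ggPvgBvg ⇒ ggSBvgBvg   [P ::= S B]
ggSBvgBvg ⇒ gggBvgBvg   [S ::= g]
gggBvgBvg ⇒ gggvvgBvg   [B ::= v]
gggvvgBvg ⇒ gggvvgvvg   [B ::= v]

S ⇒ gB ⇒ gPvg ⇒ gSBvg ⇒ ggBBvg ⇒ ggPvgBvg ⇒ ggSBvgBvg ⇒ gggBvgBvg ⇒ gggvvgBvg ⇒ gggvvgvvg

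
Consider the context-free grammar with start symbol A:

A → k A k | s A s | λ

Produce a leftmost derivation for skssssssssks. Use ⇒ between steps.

A⇒sAs⇒skAks⇒sksAsks⇒skssAssks⇒sksssAsssks⇒skssssAssssks⇒skssssssssks

A ⇒ sAs   [A → s A s]
sAs ⇒ skAks   [A → k A k]
skAks ⇒ sksAsks   [A → s A s]
sksAsks ⇒ skssAssks   [A → s A s]
skssAssks ⇒ sksssAsssks   [A → s A s]
sksssAsssks ⇒ skssssAssssks   [A → s A s]
skssssAssssks ⇒ skssssssssks   [A → λ]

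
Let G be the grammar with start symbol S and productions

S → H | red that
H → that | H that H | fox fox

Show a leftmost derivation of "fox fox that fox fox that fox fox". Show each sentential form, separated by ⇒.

S ⇒ H   [S → H]
H ⇒ H that H   [H → H that H]
H that H ⇒ H that H that H   [H → H that H]
H that H that H ⇒ fox fox that H that H   [H → fox fox]
fox fox that H that H ⇒ fox fox that fox fox that H   [H → fox fox]
fox fox that fox fox that H ⇒ fox fox that fox fox that fox fox   [H → fox fox]

S ⇒ H ⇒ H that H ⇒ H that H that H ⇒ fox fox that H that H ⇒ fox fox that fox fox that H ⇒ fox fox that fox fox that fox fox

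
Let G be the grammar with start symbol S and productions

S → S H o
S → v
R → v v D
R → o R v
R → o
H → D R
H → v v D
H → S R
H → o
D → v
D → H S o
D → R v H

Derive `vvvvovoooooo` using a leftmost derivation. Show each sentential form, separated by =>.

S => SHo => SHoHo => vHoHo => vDRoHo => vvRoHo => vvvvDoHo => vvvvHSooHo => vvvvoSooHo => vvvvoSHoooHo => vvvvovHoooHo => vvvvovooooHo => vvvvovoooooo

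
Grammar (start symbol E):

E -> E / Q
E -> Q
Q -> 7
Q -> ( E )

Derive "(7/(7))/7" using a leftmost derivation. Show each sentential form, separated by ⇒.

E ⇒ E/Q   [E -> E / Q]
E/Q ⇒ Q/Q   [E -> Q]
Q/Q ⇒ (E)/Q   [Q -> ( E )]
(E)/Q ⇒ (E/Q)/Q   [E -> E / Q]
(E/Q)/Q ⇒ (Q/Q)/Q   [E -> Q]
(Q/Q)/Q ⇒ (7/Q)/Q   [Q -> 7]
(7/Q)/Q ⇒ (7/(E))/Q   [Q -> ( E )]
(7/(E))/Q ⇒ (7/(Q))/Q   [E -> Q]
(7/(Q))/Q ⇒ (7/(7))/Q   [Q -> 7]
(7/(7))/Q ⇒ (7/(7))/7   [Q -> 7]

E⇒E/Q⇒Q/Q⇒(E)/Q⇒(E/Q)/Q⇒(Q/Q)/Q⇒(7/Q)/Q⇒(7/(E))/Q⇒(7/(Q))/Q⇒(7/(7))/Q⇒(7/(7))/7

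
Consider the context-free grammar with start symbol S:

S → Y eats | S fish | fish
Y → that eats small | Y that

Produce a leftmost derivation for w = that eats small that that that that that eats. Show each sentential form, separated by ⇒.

S ⇒ Y eats   [S → Y eats]
Y eats ⇒ Y that eats   [Y → Y that]
Y that eats ⇒ Y that that eats   [Y → Y that]
Y that that eats ⇒ Y that that that eats   [Y → Y that]
Y that that that eats ⇒ Y that that that that eats   [Y → Y that]
Y that that that that eats ⇒ Y that that that that that eats   [Y → Y that]
Y that that that that that eats ⇒ that eats small that that that that that eats   [Y → that eats small]

S ⇒ Y eats ⇒ Y that eats ⇒ Y that that eats ⇒ Y that that that eats ⇒ Y that that that that eats ⇒ Y that that that that that eats ⇒ that eats small that that that that that eats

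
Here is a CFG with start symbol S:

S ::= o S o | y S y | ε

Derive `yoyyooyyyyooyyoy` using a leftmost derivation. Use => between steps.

S => ySy => yoSoy => yoySyoy => yoyySyyoy => yoyyoSoyyoy => yoyyooSooyyoy => yoyyooySyooyyoy => yoyyooyySyyooyyoy => yoyyooyyyyooyyoy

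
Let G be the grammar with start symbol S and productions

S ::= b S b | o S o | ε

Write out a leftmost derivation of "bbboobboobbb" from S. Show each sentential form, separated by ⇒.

S ⇒ bSb   [S ::= b S b]
bSb ⇒ bbSbb   [S ::= b S b]
bbSbb ⇒ bbbSbbb   [S ::= b S b]
bbbSbbb ⇒ bbboSobbb   [S ::= o S o]
bbboSobbb ⇒ bbbooSoobbb   [S ::= o S o]
bbbooSoobbb ⇒ bbboobSboobbb   [S ::= b S b]
bbboobSboobbb ⇒ bbboobboobbb   [S ::= ε]

S ⇒ bSb ⇒ bbSbb ⇒ bbbSbbb ⇒ bbboSobbb ⇒ bbbooSoobbb ⇒ bbboobSboobbb ⇒ bbboobboobbb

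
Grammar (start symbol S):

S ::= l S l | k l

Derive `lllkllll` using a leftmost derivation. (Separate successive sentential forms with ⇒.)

S⇒lSl⇒llSll⇒lllSlll⇒lllkllll

S ⇒ lSl   [S ::= l S l]
lSl ⇒ llSll   [S ::= l S l]
llSll ⇒ lllSlll   [S ::= l S l]
lllSlll ⇒ lllkllll   [S ::= k l]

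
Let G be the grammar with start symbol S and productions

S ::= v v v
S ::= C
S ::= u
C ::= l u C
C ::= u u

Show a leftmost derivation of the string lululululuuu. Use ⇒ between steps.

S ⇒ C ⇒ luC ⇒ luluC ⇒ lululuC ⇒ lulululuC ⇒ lululululuC ⇒ lululululuuu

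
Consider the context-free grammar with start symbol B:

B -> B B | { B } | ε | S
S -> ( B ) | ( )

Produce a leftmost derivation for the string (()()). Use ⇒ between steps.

B⇒BB⇒SB⇒(B)B⇒(BB)B⇒(SB)B⇒((B)B)B⇒(()B)B⇒(()S)B⇒(()())B⇒(()())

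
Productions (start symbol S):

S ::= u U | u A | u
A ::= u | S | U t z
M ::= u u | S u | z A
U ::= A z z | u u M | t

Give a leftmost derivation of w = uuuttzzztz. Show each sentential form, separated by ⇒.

S ⇒ uA ⇒ uS ⇒ uuA ⇒ uuS ⇒ uuuA ⇒ uuuUtz ⇒ uuuAzztz ⇒ uuuUtzzztz ⇒ uuuttzzztz

S ⇒ uA   [S ::= u A]
uA ⇒ uS   [A ::= S]
uS ⇒ uuA   [S ::= u A]
uuA ⇒ uuS   [A ::= S]
uuS ⇒ uuuA   [S ::= u A]
uuuA ⇒ uuuUtz   [A ::= U t z]
uuuUtz ⇒ uuuAzztz   [U ::= A z z]
uuuAzztz ⇒ uuuUtzzztz   [A ::= U t z]
uuuUtzzztz ⇒ uuuttzzztz   [U ::= t]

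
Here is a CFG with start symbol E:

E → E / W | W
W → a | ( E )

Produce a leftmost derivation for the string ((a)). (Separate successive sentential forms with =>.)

E=>W=>(E)=>(W)=>((E))=>((W))=>((a))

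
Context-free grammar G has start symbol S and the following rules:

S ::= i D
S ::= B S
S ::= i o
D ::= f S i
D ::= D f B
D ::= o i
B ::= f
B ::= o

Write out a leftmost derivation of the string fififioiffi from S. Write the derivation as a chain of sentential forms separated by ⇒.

S⇒BS⇒fS⇒fiD⇒fifSi⇒fifiDi⇒fifiDfBi⇒fififSifBi⇒fififioifBi⇒fififioiffi

S ⇒ BS   [S ::= B S]
BS ⇒ fS   [B ::= f]
fS ⇒ fiD   [S ::= i D]
fiD ⇒ fifSi   [D ::= f S i]
fifSi ⇒ fifiDi   [S ::= i D]
fifiDi ⇒ fifiDfBi   [D ::= D f B]
fifiDfBi ⇒ fififSifBi   [D ::= f S i]
fififSifBi ⇒ fififioifBi   [S ::= i o]
fififioifBi ⇒ fififioiffi   [B ::= f]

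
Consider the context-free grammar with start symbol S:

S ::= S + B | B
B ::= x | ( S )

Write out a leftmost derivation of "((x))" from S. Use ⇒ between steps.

S⇒B⇒(S)⇒(B)⇒((S))⇒((B))⇒((x))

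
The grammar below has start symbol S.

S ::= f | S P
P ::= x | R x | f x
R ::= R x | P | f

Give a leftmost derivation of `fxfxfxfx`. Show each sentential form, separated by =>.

S => SP => SPP => SPPP => SPPPP => fPPPP => fxPPP => fxfxPP => fxfxRxP => fxfxfxP => fxfxfxfx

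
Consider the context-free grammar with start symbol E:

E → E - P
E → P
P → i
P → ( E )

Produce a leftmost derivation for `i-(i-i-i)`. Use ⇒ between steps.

E ⇒ E-P ⇒ P-P ⇒ i-P ⇒ i-(E) ⇒ i-(E-P) ⇒ i-(E-P-P) ⇒ i-(P-P-P) ⇒ i-(i-P-P) ⇒ i-(i-i-P) ⇒ i-(i-i-i)

E ⇒ E-P   [E → E - P]
E-P ⇒ P-P   [E → P]
P-P ⇒ i-P   [P → i]
i-P ⇒ i-(E)   [P → ( E )]
i-(E) ⇒ i-(E-P)   [E → E - P]
i-(E-P) ⇒ i-(E-P-P)   [E → E - P]
i-(E-P-P) ⇒ i-(P-P-P)   [E → P]
i-(P-P-P) ⇒ i-(i-P-P)   [P → i]
i-(i-P-P) ⇒ i-(i-i-P)   [P → i]
i-(i-i-P) ⇒ i-(i-i-i)   [P → i]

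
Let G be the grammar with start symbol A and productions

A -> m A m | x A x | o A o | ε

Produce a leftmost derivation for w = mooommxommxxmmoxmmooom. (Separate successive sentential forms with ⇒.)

A⇒mAm⇒moAom⇒mooAoom⇒moooAooom⇒mooomAmooom⇒mooommAmmooom⇒mooommxAxmmooom⇒mooommxoAoxmmooom⇒mooommxomAmoxmmooom⇒mooommxommAmmoxmmooom⇒mooommxommxAxmmoxmmooom⇒mooommxommxxmmoxmmooom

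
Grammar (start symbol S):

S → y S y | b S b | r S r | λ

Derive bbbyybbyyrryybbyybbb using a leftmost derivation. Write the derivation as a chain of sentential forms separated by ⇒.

S ⇒ bSb ⇒ bbSbb ⇒ bbbSbbb ⇒ bbbySybbb ⇒ bbbyySyybbb ⇒ bbbyybSbyybbb ⇒ bbbyybbSbbyybbb ⇒ bbbyybbySybbyybbb ⇒ bbbyybbyySyybbyybbb ⇒ bbbyybbyyrSryybbyybbb ⇒ bbbyybbyyrryybbyybbb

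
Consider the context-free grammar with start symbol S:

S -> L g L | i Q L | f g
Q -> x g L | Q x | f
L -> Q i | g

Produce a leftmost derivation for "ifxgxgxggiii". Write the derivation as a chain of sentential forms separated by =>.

S => iQL => ifL => ifQi => ifxgLi => ifxgQii => ifxgxgLii => ifxgxgQiii => ifxgxgxgLiii => ifxgxgxggiii

S => iQL   [S -> i Q L]
iQL => ifL   [Q -> f]
ifL => ifQi   [L -> Q i]
ifQi => ifxgLi   [Q -> x g L]
ifxgLi => ifxgQii   [L -> Q i]
ifxgQii => ifxgxgLii   [Q -> x g L]
ifxgxgLii => ifxgxgQiii   [L -> Q i]
ifxgxgQiii => ifxgxgxgLiii   [Q -> x g L]
ifxgxgxgLiii => ifxgxgxggiii   [L -> g]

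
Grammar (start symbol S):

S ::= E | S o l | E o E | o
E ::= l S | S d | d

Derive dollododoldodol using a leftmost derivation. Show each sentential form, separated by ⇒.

S ⇒ EoE   [S ::= E o E]
EoE ⇒ doE   [E ::= d]
doE ⇒ dolS   [E ::= l S]
dolS ⇒ dolSol   [S ::= S o l]
dolSol ⇒ dolEoEol   [S ::= E o E]
dolEoEol ⇒ dolSdoEol   [E ::= S d]
dolSdoEol ⇒ dolSoldoEol   [S ::= S o l]
dolSoldoEol ⇒ dolEoldoEol   [S ::= E]
dolEoldoEol ⇒ dollSoldoEol   [E ::= l S]
dollSoldoEol ⇒ dollEoEoldoEol   [S ::= E o E]
dollEoEoldoEol ⇒ dollSdoEoldoEol   [E ::= S d]
dollSdoEoldoEol ⇒ dollodoEoldoEol   [S ::= o]
dollodoEoldoEol ⇒ dollododoldoEol   [E ::= d]
dollododoldoEol ⇒ dollododoldodol   [E ::= d]

S ⇒ EoE ⇒ doE ⇒ dolS ⇒ dolSol ⇒ dolEoEol ⇒ dolSdoEol ⇒ dolSoldoEol ⇒ dolEoldoEol ⇒ dollSoldoEol ⇒ dollEoEoldoEol ⇒ dollSdoEoldoEol ⇒ dollodoEoldoEol ⇒ dollododoldoEol ⇒ dollododoldodol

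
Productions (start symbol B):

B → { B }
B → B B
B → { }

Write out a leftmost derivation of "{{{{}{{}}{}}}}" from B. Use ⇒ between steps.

B ⇒ {B} ⇒ {{B}} ⇒ {{{B}}} ⇒ {{{BB}}} ⇒ {{{BBB}}} ⇒ {{{{}BB}}} ⇒ {{{{}{B}B}}} ⇒ {{{{}{{}}B}}} ⇒ {{{{}{{}}{}}}}

B ⇒ {B}   [B → { B }]
{B} ⇒ {{B}}   [B → { B }]
{{B}} ⇒ {{{B}}}   [B → { B }]
{{{B}}} ⇒ {{{BB}}}   [B → B B]
{{{BB}}} ⇒ {{{BBB}}}   [B → B B]
{{{BBB}}} ⇒ {{{{}BB}}}   [B → { }]
{{{{}BB}}} ⇒ {{{{}{B}B}}}   [B → { B }]
{{{{}{B}B}}} ⇒ {{{{}{{}}B}}}   [B → { }]
{{{{}{{}}B}}} ⇒ {{{{}{{}}{}}}}   [B → { }]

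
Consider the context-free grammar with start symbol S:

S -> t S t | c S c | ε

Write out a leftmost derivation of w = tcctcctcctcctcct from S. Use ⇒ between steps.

S⇒tSt⇒tcSct⇒tccScct⇒tcctStcct⇒tcctcSctcct⇒tcctccScctcct⇒tcctcctStcctcct⇒tcctcctcSctcctcct⇒tcctcctcctcctcct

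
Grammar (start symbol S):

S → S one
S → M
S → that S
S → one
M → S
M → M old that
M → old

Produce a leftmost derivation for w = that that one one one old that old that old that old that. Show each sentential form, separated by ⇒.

S ⇒ M ⇒ M old that ⇒ M old that old that ⇒ M old that old that old that ⇒ M old that old that old that old that ⇒ S old that old that old that old that ⇒ that S old that old that old that old that ⇒ that S one old that old that old that old that ⇒ that that S one old that old that old that old that ⇒ that that S one one old that old that old that old that ⇒ that that one one one old that old that old that old that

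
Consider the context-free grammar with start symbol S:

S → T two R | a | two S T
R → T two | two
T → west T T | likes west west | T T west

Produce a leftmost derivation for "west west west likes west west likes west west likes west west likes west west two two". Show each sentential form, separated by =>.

S => T two R   [S → T two R]
T two R => west T T two R   [T → west T T]
west T T two R => west west T T T two R   [T → west T T]
west west T T T two R => west west west T T T T two R   [T → west T T]
west west west T T T T two R => west west west likes west west T T T two R   [T → likes west west]
west west west likes west west T T T two R => west west west likes west west likes west west T T two R   [T → likes west west]
west west west likes west west likes west west T T two R => west west west likes west west likes west west likes west west T two R   [T → likes west west]
west west west likes west west likes west west likes west west T two R => west west west likes west west likes west west likes west west likes west west two R   [T → likes west west]
west west west likes west west likes west west likes west west likes west west two R => west west west likes west west likes west west likes west west likes west west two two   [R → two]

S => T two R => west T T two R => west west T T T two R => west west west T T T T two R => west west west likes west west T T T two R => west west west likes west west likes west west T T two R => west west west likes west west likes west west likes west west T two R => west west west likes west west likes west west likes west west likes west west two R => west west west likes west west likes west west likes west west likes west west two two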